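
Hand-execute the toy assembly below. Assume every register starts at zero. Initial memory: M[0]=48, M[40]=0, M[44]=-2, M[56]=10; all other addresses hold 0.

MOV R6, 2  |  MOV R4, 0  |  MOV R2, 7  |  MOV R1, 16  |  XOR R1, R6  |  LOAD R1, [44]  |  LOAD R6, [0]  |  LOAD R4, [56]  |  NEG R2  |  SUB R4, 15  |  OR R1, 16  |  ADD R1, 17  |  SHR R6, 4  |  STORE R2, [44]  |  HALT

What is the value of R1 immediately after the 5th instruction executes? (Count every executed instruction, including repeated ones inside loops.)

MOV R6, 2 → R6=2
MOV R4, 0 → R4=0
MOV R2, 7 → R2=7
MOV R1, 16 → R1=16
XOR R1, R6 → R1=16^2=18
After step 5: R1 = 18.

18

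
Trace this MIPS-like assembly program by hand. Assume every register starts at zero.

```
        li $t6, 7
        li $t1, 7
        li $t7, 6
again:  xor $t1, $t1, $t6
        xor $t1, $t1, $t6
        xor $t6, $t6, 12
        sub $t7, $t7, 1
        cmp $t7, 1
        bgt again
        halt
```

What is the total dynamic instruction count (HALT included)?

34

$t6=7
$t1=7
$t7=6
$t1=7^7=0
$t1=0^7=7
$t6=7^12=11
$t7=6-1=5
cmp $t7, 1  (cmp 5,1)
bgt again: taken
$t1=7^11=12
$t1=12^11=7
$t6=11^12=7
$t7=5-1=4
cmp $t7, 1  (cmp 4,1)
bgt again: taken
$t1=7^7=0
$t1=0^7=7
$t6=7^12=11
$t7=4-1=3
cmp $t7, 1  (cmp 3,1)
bgt again: taken
$t1=7^11=12
$t1=12^11=7
$t6=11^12=7
$t7=3-1=2
cmp $t7, 1  (cmp 2,1)
bgt again: taken
$t1=7^7=0
$t1=0^7=7
$t6=7^12=11
$t7=2-1=1
cmp $t7, 1  (cmp 1,1)
bgt again: not taken
halt.
Total executed instructions: 34.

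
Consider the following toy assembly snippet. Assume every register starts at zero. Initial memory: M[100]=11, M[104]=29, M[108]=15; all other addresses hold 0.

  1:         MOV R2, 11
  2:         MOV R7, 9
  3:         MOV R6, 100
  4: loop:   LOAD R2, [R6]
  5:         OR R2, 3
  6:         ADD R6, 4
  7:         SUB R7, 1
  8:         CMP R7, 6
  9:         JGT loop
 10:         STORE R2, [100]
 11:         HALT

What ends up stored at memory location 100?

MOV R2, 11 → R2=11
MOV R7, 9 → R7=9
MOV R6, 100 → R6=100
LOAD R2, [R6] → R2=M[100]=11
OR R2, 3 → R2=11|3=11
ADD R6, 4 → R6=100+4=104
SUB R7, 1 → R7=9-1=8
CMP R7, 6  (cmp 8,6)
JGT loop: taken
LOAD R2, [R6] → R2=M[104]=29
OR R2, 3 → R2=29|3=31
ADD R6, 4 → R6=104+4=108
SUB R7, 1 → R7=8-1=7
CMP R7, 6  (cmp 7,6)
JGT loop: taken
LOAD R2, [R6] → R2=M[108]=15
OR R2, 3 → R2=15|3=15
ADD R6, 4 → R6=108+4=112
SUB R7, 1 → R7=7-1=6
CMP R7, 6  (cmp 6,6)
JGT loop: not taken
STORE R2, [100] → M[100]=15
halt.

15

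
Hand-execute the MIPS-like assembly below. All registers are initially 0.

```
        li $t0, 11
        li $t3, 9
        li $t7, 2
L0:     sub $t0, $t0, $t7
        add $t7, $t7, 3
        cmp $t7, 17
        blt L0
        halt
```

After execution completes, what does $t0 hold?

li $t0, 11 → $t0=11
li $t3, 9 → $t3=9
li $t7, 2 → $t7=2
sub $t0, $t0, $t7 → $t0=11-2=9
add $t7, $t7, 3 → $t7=2+3=5
cmp $t7, 17  (cmp 5,17)
blt L0: taken
sub $t0, $t0, $t7 → $t0=9-5=4
add $t7, $t7, 3 → $t7=5+3=8
cmp $t7, 17  (cmp 8,17)
blt L0: taken
sub $t0, $t0, $t7 → $t0=4-8=-4
add $t7, $t7, 3 → $t7=8+3=11
cmp $t7, 17  (cmp 11,17)
blt L0: taken
sub $t0, $t0, $t7 → $t0=(-4)-11=-15
add $t7, $t7, 3 → $t7=11+3=14
cmp $t7, 17  (cmp 14,17)
blt L0: taken
sub $t0, $t0, $t7 → $t0=(-15)-14=-29
add $t7, $t7, 3 → $t7=14+3=17
cmp $t7, 17  (cmp 17,17)
blt L0: not taken
halt.

-29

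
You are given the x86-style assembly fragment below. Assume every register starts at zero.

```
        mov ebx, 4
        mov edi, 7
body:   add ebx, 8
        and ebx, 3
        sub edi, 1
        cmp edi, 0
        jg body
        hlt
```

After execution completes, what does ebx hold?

0

ebx=4
edi=7
ebx=4+8=12
ebx=12&3=0
edi=7-1=6
cmp edi, 0  (cmp 6,0)
jg body: taken
ebx=0+8=8
ebx=8&3=0
edi=6-1=5
cmp edi, 0  (cmp 5,0)
jg body: taken
ebx=0+8=8
ebx=8&3=0
edi=5-1=4
cmp edi, 0  (cmp 4,0)
jg body: taken
ebx=0+8=8
ebx=8&3=0
edi=4-1=3
cmp edi, 0  (cmp 3,0)
jg body: taken
ebx=0+8=8
ebx=8&3=0
edi=3-1=2
cmp edi, 0  (cmp 2,0)
jg body: taken
ebx=0+8=8
ebx=8&3=0
edi=2-1=1
cmp edi, 0  (cmp 1,0)
jg body: taken
ebx=0+8=8
ebx=8&3=0
edi=1-1=0
cmp edi, 0  (cmp 0,0)
jg body: not taken
halt.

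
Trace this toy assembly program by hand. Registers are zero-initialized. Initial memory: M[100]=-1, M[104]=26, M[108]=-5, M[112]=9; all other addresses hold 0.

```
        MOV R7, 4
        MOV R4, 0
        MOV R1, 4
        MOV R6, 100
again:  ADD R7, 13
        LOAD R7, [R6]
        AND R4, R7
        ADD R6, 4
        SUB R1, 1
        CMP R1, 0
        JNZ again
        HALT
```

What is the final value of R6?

R7=4
R4=0
R1=4
R6=100
R7=4+13=17
R7=M[100]=-1
R4=0&(-1)=0
R6=100+4=104
R1=4-1=3
CMP R1, 0  (cmp 3,0)
JNZ again: taken
R7=(-1)+13=12
R7=M[104]=26
R4=0&26=0
R6=104+4=108
R1=3-1=2
CMP R1, 0  (cmp 2,0)
JNZ again: taken
R7=26+13=39
R7=M[108]=-5
R4=0&(-5)=0
R6=108+4=112
R1=2-1=1
CMP R1, 0  (cmp 1,0)
JNZ again: taken
R7=(-5)+13=8
R7=M[112]=9
R4=0&9=0
R6=112+4=116
R1=1-1=0
CMP R1, 0  (cmp 0,0)
JNZ again: not taken
halt.

116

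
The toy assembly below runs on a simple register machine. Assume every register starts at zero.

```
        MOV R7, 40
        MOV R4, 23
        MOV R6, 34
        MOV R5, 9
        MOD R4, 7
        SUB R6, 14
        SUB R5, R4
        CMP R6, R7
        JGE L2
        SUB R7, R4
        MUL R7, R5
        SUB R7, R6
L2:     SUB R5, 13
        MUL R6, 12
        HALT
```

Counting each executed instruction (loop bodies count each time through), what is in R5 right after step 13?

-6

R7=40
R4=23
R6=34
R5=9
R4=23%7=2
R6=34-14=20
R5=9-2=7
CMP R6, R7  (cmp 20,40)
JGE L2: not taken
R7=40-2=38
R7=38*7=266
R7=266-20=246
R5=7-13=-6
After step 13: R5 = -6.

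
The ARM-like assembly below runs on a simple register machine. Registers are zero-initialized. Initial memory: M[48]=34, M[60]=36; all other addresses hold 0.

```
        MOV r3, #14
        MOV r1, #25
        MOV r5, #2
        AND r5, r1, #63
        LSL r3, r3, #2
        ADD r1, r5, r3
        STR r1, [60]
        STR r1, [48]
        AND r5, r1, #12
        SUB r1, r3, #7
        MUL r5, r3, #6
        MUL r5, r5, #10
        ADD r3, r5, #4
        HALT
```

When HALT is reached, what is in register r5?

3360

MOV r3, #14 → r3=14
MOV r1, #25 → r1=25
MOV r5, #2 → r5=2
AND r5, r1, #63 → r5=25&63=25
LSL r3, r3, #2 → r3=14<<2=56
ADD r1, r5, r3 → r1=25+56=81
STR r1, [60] → M[60]=81
STR r1, [48] → M[48]=81
AND r5, r1, #12 → r5=81&12=0
SUB r1, r3, #7 → r1=56-7=49
MUL r5, r3, #6 → r5=56*6=336
MUL r5, r5, #10 → r5=336*10=3360
ADD r3, r5, #4 → r3=3360+4=3364
halt.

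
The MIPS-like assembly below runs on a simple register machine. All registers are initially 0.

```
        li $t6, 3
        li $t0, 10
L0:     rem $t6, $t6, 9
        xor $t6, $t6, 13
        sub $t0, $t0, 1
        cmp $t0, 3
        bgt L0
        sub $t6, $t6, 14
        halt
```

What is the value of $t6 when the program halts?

li $t6, 3 → $t6=3
li $t0, 10 → $t0=10
rem $t6, $t6, 9 → $t6=3%9=3
xor $t6, $t6, 13 → $t6=3^13=14
sub $t0, $t0, 1 → $t0=10-1=9
cmp $t0, 3  (cmp 9,3)
bgt L0: taken
rem $t6, $t6, 9 → $t6=14%9=5
xor $t6, $t6, 13 → $t6=5^13=8
sub $t0, $t0, 1 → $t0=9-1=8
cmp $t0, 3  (cmp 8,3)
bgt L0: taken
rem $t6, $t6, 9 → $t6=8%9=8
xor $t6, $t6, 13 → $t6=8^13=5
sub $t0, $t0, 1 → $t0=8-1=7
cmp $t0, 3  (cmp 7,3)
bgt L0: taken
rem $t6, $t6, 9 → $t6=5%9=5
xor $t6, $t6, 13 → $t6=5^13=8
sub $t0, $t0, 1 → $t0=7-1=6
cmp $t0, 3  (cmp 6,3)
bgt L0: taken
rem $t6, $t6, 9 → $t6=8%9=8
xor $t6, $t6, 13 → $t6=8^13=5
sub $t0, $t0, 1 → $t0=6-1=5
cmp $t0, 3  (cmp 5,3)
bgt L0: taken
rem $t6, $t6, 9 → $t6=5%9=5
xor $t6, $t6, 13 → $t6=5^13=8
sub $t0, $t0, 1 → $t0=5-1=4
cmp $t0, 3  (cmp 4,3)
bgt L0: taken
rem $t6, $t6, 9 → $t6=8%9=8
xor $t6, $t6, 13 → $t6=8^13=5
sub $t0, $t0, 1 → $t0=4-1=3
cmp $t0, 3  (cmp 3,3)
bgt L0: not taken
sub $t6, $t6, 14 → $t6=5-14=-9
halt.

-9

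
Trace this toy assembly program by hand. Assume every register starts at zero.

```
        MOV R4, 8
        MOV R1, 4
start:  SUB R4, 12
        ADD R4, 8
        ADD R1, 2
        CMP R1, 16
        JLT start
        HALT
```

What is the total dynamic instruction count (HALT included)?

R4=8
R1=4
R4=8-12=-4
R4=(-4)+8=4
R1=4+2=6
CMP R1, 16  (cmp 6,16)
JLT start: taken
R4=4-12=-8
R4=(-8)+8=0
R1=6+2=8
CMP R1, 16  (cmp 8,16)
JLT start: taken
R4=0-12=-12
R4=(-12)+8=-4
R1=8+2=10
CMP R1, 16  (cmp 10,16)
JLT start: taken
R4=(-4)-12=-16
R4=(-16)+8=-8
R1=10+2=12
CMP R1, 16  (cmp 12,16)
JLT start: taken
R4=(-8)-12=-20
R4=(-20)+8=-12
R1=12+2=14
CMP R1, 16  (cmp 14,16)
JLT start: taken
R4=(-12)-12=-24
R4=(-24)+8=-16
R1=14+2=16
CMP R1, 16  (cmp 16,16)
JLT start: not taken
halt.
Total executed instructions: 33.

33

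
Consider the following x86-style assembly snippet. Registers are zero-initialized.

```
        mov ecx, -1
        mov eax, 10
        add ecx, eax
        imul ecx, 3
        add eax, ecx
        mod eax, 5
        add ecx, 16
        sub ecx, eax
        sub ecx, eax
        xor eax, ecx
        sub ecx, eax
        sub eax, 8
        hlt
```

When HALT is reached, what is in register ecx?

mov ecx, -1 → ecx=-1
mov eax, 10 → eax=10
add ecx, eax → ecx=(-1)+10=9
imul ecx, 3 → ecx=9*3=27
add eax, ecx → eax=10+27=37
mod eax, 5 → eax=37%5=2
add ecx, 16 → ecx=27+16=43
sub ecx, eax → ecx=43-2=41
sub ecx, eax → ecx=41-2=39
xor eax, ecx → eax=2^39=37
sub ecx, eax → ecx=39-37=2
sub eax, 8 → eax=37-8=29
halt.

2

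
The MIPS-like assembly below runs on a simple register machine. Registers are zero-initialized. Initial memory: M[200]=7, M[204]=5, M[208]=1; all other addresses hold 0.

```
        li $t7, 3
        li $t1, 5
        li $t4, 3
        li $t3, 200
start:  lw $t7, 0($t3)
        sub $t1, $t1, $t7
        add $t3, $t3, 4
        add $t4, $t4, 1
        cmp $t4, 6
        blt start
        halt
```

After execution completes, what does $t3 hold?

li $t7, 3 → $t7=3
li $t1, 5 → $t1=5
li $t4, 3 → $t4=3
li $t3, 200 → $t3=200
lw $t7, 0($t3) → $t7=M[200]=7
sub $t1, $t1, $t7 → $t1=5-7=-2
add $t3, $t3, 4 → $t3=200+4=204
add $t4, $t4, 1 → $t4=3+1=4
cmp $t4, 6  (cmp 4,6)
blt start: taken
lw $t7, 0($t3) → $t7=M[204]=5
sub $t1, $t1, $t7 → $t1=(-2)-5=-7
add $t3, $t3, 4 → $t3=204+4=208
add $t4, $t4, 1 → $t4=4+1=5
cmp $t4, 6  (cmp 5,6)
blt start: taken
lw $t7, 0($t3) → $t7=M[208]=1
sub $t1, $t1, $t7 → $t1=(-7)-1=-8
add $t3, $t3, 4 → $t3=208+4=212
add $t4, $t4, 1 → $t4=5+1=6
cmp $t4, 6  (cmp 6,6)
blt start: not taken
halt.

212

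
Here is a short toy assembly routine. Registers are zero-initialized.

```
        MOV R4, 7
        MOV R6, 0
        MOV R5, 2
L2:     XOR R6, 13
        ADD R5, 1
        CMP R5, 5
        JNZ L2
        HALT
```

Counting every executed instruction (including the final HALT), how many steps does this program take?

MOV R4, 7 → R4=7
MOV R6, 0 → R6=0
MOV R5, 2 → R5=2
XOR R6, 13 → R6=0^13=13
ADD R5, 1 → R5=2+1=3
CMP R5, 5  (cmp 3,5)
JNZ L2: taken
XOR R6, 13 → R6=13^13=0
ADD R5, 1 → R5=3+1=4
CMP R5, 5  (cmp 4,5)
JNZ L2: taken
XOR R6, 13 → R6=0^13=13
ADD R5, 1 → R5=4+1=5
CMP R5, 5  (cmp 5,5)
JNZ L2: not taken
halt.
Total executed instructions: 16.

16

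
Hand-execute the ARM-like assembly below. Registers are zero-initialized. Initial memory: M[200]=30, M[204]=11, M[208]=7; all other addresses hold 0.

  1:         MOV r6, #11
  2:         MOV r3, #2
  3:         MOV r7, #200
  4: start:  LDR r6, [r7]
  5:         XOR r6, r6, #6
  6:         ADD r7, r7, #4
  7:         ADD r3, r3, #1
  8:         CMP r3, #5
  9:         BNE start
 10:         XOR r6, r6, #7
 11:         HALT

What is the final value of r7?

212

MOV r6, #11 → r6=11
MOV r3, #2 → r3=2
MOV r7, #200 → r7=200
LDR r6, [r7] → r6=M[200]=30
XOR r6, r6, #6 → r6=30^6=24
ADD r7, r7, #4 → r7=200+4=204
ADD r3, r3, #1 → r3=2+1=3
CMP r3, #5  (cmp 3,5)
BNE start: taken
LDR r6, [r7] → r6=M[204]=11
XOR r6, r6, #6 → r6=11^6=13
ADD r7, r7, #4 → r7=204+4=208
ADD r3, r3, #1 → r3=3+1=4
CMP r3, #5  (cmp 4,5)
BNE start: taken
LDR r6, [r7] → r6=M[208]=7
XOR r6, r6, #6 → r6=7^6=1
ADD r7, r7, #4 → r7=208+4=212
ADD r3, r3, #1 → r3=4+1=5
CMP r3, #5  (cmp 5,5)
BNE start: not taken
XOR r6, r6, #7 → r6=1^7=6
halt.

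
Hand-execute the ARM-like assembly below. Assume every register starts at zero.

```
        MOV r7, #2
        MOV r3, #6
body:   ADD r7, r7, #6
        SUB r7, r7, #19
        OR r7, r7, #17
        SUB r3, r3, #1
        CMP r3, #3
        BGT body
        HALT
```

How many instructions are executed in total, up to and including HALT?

21

r7=2
r3=6
r7=2+6=8
r7=8-19=-11
r7=(-11)|17=-11
r3=6-1=5
CMP r3, #3  (cmp 5,3)
BGT body: taken
r7=(-11)+6=-5
r7=(-5)-19=-24
r7=(-24)|17=-7
r3=5-1=4
CMP r3, #3  (cmp 4,3)
BGT body: taken
r7=(-7)+6=-1
r7=(-1)-19=-20
r7=(-20)|17=-3
r3=4-1=3
CMP r3, #3  (cmp 3,3)
BGT body: not taken
halt.
Total executed instructions: 21.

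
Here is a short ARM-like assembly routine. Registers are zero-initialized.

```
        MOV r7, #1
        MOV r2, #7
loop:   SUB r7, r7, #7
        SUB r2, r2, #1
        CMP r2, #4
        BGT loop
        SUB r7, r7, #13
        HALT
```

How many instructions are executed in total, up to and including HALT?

16

after MOV r7, #1: r7=1
after MOV r2, #7: r2=7
after SUB r7, r7, #7: r7=1-7=-6
after SUB r2, r2, #1: r2=7-1=6
CMP r2, #4  (cmp 6,4)
BGT loop: taken
after SUB r7, r7, #7: r7=(-6)-7=-13
after SUB r2, r2, #1: r2=6-1=5
CMP r2, #4  (cmp 5,4)
BGT loop: taken
after SUB r7, r7, #7: r7=(-13)-7=-20
after SUB r2, r2, #1: r2=5-1=4
CMP r2, #4  (cmp 4,4)
BGT loop: not taken
after SUB r7, r7, #13: r7=(-20)-13=-33
halt.
Total executed instructions: 16.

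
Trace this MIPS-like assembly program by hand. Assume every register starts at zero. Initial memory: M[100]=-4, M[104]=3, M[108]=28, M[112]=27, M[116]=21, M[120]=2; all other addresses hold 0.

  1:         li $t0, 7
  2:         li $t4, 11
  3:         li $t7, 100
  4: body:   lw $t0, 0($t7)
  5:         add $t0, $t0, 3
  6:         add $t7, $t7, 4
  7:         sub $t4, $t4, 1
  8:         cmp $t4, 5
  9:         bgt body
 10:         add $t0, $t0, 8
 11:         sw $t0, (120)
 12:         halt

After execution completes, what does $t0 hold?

after li $t0, 7: $t0=7
after li $t4, 11: $t4=11
after li $t7, 100: $t7=100
after lw $t0, 0($t7): $t0=M[100]=-4
after add $t0, $t0, 3: $t0=(-4)+3=-1
after add $t7, $t7, 4: $t7=100+4=104
after sub $t4, $t4, 1: $t4=11-1=10
cmp $t4, 5  (cmp 10,5)
bgt body: taken
after lw $t0, 0($t7): $t0=M[104]=3
after add $t0, $t0, 3: $t0=3+3=6
after add $t7, $t7, 4: $t7=104+4=108
after sub $t4, $t4, 1: $t4=10-1=9
cmp $t4, 5  (cmp 9,5)
bgt body: taken
after lw $t0, 0($t7): $t0=M[108]=28
after add $t0, $t0, 3: $t0=28+3=31
after add $t7, $t7, 4: $t7=108+4=112
after sub $t4, $t4, 1: $t4=9-1=8
cmp $t4, 5  (cmp 8,5)
bgt body: taken
after lw $t0, 0($t7): $t0=M[112]=27
after add $t0, $t0, 3: $t0=27+3=30
after add $t7, $t7, 4: $t7=112+4=116
after sub $t4, $t4, 1: $t4=8-1=7
cmp $t4, 5  (cmp 7,5)
bgt body: taken
after lw $t0, 0($t7): $t0=M[116]=21
after add $t0, $t0, 3: $t0=21+3=24
after add $t7, $t7, 4: $t7=116+4=120
after sub $t4, $t4, 1: $t4=7-1=6
cmp $t4, 5  (cmp 6,5)
bgt body: taken
after lw $t0, 0($t7): $t0=M[120]=2
after add $t0, $t0, 3: $t0=2+3=5
after add $t7, $t7, 4: $t7=120+4=124
after sub $t4, $t4, 1: $t4=6-1=5
cmp $t4, 5  (cmp 5,5)
bgt body: not taken
after add $t0, $t0, 8: $t0=5+8=13
sw $t0, (120) → M[120]=13
halt.

13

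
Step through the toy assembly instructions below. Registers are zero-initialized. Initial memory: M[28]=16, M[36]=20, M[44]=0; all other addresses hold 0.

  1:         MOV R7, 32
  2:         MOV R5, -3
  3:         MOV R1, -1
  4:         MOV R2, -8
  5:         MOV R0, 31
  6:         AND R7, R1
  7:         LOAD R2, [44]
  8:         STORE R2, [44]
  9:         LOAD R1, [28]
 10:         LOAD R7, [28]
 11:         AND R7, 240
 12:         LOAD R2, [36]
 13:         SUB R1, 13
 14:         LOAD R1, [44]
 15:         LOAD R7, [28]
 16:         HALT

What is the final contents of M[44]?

after MOV R7, 32: R7=32
after MOV R5, -3: R5=-3
after MOV R1, -1: R1=-1
after MOV R2, -8: R2=-8
after MOV R0, 31: R0=31
after AND R7, R1: R7=32&(-1)=32
after LOAD R2, [44]: R2=M[44]=0
STORE R2, [44] → M[44]=0
after LOAD R1, [28]: R1=M[28]=16
after LOAD R7, [28]: R7=M[28]=16
after AND R7, 240: R7=16&240=16
after LOAD R2, [36]: R2=M[36]=20
after SUB R1, 13: R1=16-13=3
after LOAD R1, [44]: R1=M[44]=0
after LOAD R7, [28]: R7=M[28]=16
halt.

0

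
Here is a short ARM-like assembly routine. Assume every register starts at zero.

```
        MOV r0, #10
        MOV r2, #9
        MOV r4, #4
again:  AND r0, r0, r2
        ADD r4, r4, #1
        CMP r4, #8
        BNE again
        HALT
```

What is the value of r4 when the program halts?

r0=10
r2=9
r4=4
r0=10&9=8
r4=4+1=5
CMP r4, #8  (cmp 5,8)
BNE again: taken
r0=8&9=8
r4=5+1=6
CMP r4, #8  (cmp 6,8)
BNE again: taken
r0=8&9=8
r4=6+1=7
CMP r4, #8  (cmp 7,8)
BNE again: taken
r0=8&9=8
r4=7+1=8
CMP r4, #8  (cmp 8,8)
BNE again: not taken
halt.

8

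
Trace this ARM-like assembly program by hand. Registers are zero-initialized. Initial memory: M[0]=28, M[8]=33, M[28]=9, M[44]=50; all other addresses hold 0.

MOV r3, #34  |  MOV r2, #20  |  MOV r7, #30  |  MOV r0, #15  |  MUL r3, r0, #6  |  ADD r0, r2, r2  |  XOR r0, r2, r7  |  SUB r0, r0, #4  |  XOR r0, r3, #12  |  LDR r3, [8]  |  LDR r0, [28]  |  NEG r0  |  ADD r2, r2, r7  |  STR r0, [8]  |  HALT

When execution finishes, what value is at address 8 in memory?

MOV r3, #34 → r3=34
MOV r2, #20 → r2=20
MOV r7, #30 → r7=30
MOV r0, #15 → r0=15
MUL r3, r0, #6 → r3=15*6=90
ADD r0, r2, r2 → r0=20+20=40
XOR r0, r2, r7 → r0=20^30=10
SUB r0, r0, #4 → r0=10-4=6
XOR r0, r3, #12 → r0=90^12=86
LDR r3, [8] → r3=M[8]=33
LDR r0, [28] → r0=M[28]=9
NEG r0 → r0=-(9)=-9
ADD r2, r2, r7 → r2=20+30=50
STR r0, [8] → M[8]=-9
halt.

-9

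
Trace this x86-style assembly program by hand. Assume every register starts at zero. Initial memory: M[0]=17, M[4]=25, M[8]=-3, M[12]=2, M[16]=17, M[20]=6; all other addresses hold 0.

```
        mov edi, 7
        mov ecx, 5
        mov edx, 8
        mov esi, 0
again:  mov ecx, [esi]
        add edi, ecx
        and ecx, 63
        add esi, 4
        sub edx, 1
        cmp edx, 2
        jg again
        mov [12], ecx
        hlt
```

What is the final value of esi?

mov edi, 7 → edi=7
mov ecx, 5 → ecx=5
mov edx, 8 → edx=8
mov esi, 0 → esi=0
mov ecx, [esi] → ecx=M[0]=17
add edi, ecx → edi=7+17=24
and ecx, 63 → ecx=17&63=17
add esi, 4 → esi=0+4=4
sub edx, 1 → edx=8-1=7
cmp edx, 2  (cmp 7,2)
jg again: taken
mov ecx, [esi] → ecx=M[4]=25
add edi, ecx → edi=24+25=49
and ecx, 63 → ecx=25&63=25
add esi, 4 → esi=4+4=8
sub edx, 1 → edx=7-1=6
cmp edx, 2  (cmp 6,2)
jg again: taken
mov ecx, [esi] → ecx=M[8]=-3
add edi, ecx → edi=49+(-3)=46
and ecx, 63 → ecx=(-3)&63=61
add esi, 4 → esi=8+4=12
sub edx, 1 → edx=6-1=5
cmp edx, 2  (cmp 5,2)
jg again: taken
mov ecx, [esi] → ecx=M[12]=2
add edi, ecx → edi=46+2=48
and ecx, 63 → ecx=2&63=2
add esi, 4 → esi=12+4=16
sub edx, 1 → edx=5-1=4
cmp edx, 2  (cmp 4,2)
jg again: taken
mov ecx, [esi] → ecx=M[16]=17
add edi, ecx → edi=48+17=65
and ecx, 63 → ecx=17&63=17
add esi, 4 → esi=16+4=20
sub edx, 1 → edx=4-1=3
cmp edx, 2  (cmp 3,2)
jg again: taken
mov ecx, [esi] → ecx=M[20]=6
add edi, ecx → edi=65+6=71
and ecx, 63 → ecx=6&63=6
add esi, 4 → esi=20+4=24
sub edx, 1 → edx=3-1=2
cmp edx, 2  (cmp 2,2)
jg again: not taken
mov [12], ecx → M[12]=6
halt.

24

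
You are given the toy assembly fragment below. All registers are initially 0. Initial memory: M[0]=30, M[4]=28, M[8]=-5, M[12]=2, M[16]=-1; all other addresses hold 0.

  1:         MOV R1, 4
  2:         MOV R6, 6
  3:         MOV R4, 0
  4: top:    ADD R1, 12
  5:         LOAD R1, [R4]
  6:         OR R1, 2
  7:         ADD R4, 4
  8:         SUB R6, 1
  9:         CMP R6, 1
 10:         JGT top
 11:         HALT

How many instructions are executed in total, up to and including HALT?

after MOV R1, 4: R1=4
after MOV R6, 6: R6=6
after MOV R4, 0: R4=0
after ADD R1, 12: R1=4+12=16
after LOAD R1, [R4]: R1=M[0]=30
after OR R1, 2: R1=30|2=30
after ADD R4, 4: R4=0+4=4
after SUB R6, 1: R6=6-1=5
CMP R6, 1  (cmp 5,1)
JGT top: taken
after ADD R1, 12: R1=30+12=42
after LOAD R1, [R4]: R1=M[4]=28
after OR R1, 2: R1=28|2=30
after ADD R4, 4: R4=4+4=8
after SUB R6, 1: R6=5-1=4
CMP R6, 1  (cmp 4,1)
JGT top: taken
after ADD R1, 12: R1=30+12=42
after LOAD R1, [R4]: R1=M[8]=-5
after OR R1, 2: R1=(-5)|2=-5
after ADD R4, 4: R4=8+4=12
after SUB R6, 1: R6=4-1=3
CMP R6, 1  (cmp 3,1)
JGT top: taken
after ADD R1, 12: R1=(-5)+12=7
after LOAD R1, [R4]: R1=M[12]=2
after OR R1, 2: R1=2|2=2
after ADD R4, 4: R4=12+4=16
after SUB R6, 1: R6=3-1=2
CMP R6, 1  (cmp 2,1)
JGT top: taken
after ADD R1, 12: R1=2+12=14
after LOAD R1, [R4]: R1=M[16]=-1
after OR R1, 2: R1=(-1)|2=-1
after ADD R4, 4: R4=16+4=20
after SUB R6, 1: R6=2-1=1
CMP R6, 1  (cmp 1,1)
JGT top: not taken
halt.
Total executed instructions: 39.

39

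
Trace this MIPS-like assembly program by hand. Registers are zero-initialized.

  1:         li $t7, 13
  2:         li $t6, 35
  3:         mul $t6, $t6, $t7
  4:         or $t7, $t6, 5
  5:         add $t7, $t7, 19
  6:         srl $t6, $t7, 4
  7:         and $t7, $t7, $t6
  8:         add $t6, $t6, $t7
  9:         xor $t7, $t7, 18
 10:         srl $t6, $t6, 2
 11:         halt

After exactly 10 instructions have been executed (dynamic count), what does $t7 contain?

10

after li $t7, 13: $t7=13
after li $t6, 35: $t6=35
after mul $t6, $t6, $t7: $t6=35*13=455
after or $t7, $t6, 5: $t7=455|5=455
after add $t7, $t7, 19: $t7=455+19=474
after srl $t6, $t7, 4: $t6=474>>4=29
after and $t7, $t7, $t6: $t7=474&29=24
after add $t6, $t6, $t7: $t6=29+24=53
after xor $t7, $t7, 18: $t7=24^18=10
after srl $t6, $t6, 2: $t6=53>>2=13
After step 10: $t7 = 10.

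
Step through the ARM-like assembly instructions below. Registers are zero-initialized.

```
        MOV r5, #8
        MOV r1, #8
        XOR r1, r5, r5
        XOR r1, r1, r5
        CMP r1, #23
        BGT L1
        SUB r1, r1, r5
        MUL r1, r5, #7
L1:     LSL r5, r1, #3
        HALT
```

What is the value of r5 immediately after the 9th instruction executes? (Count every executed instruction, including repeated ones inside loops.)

448

after MOV r5, #8: r5=8
after MOV r1, #8: r1=8
after XOR r1, r5, r5: r1=8^8=0
after XOR r1, r1, r5: r1=0^8=8
CMP r1, #23  (cmp 8,23)
BGT L1: not taken
after SUB r1, r1, r5: r1=8-8=0
after MUL r1, r5, #7: r1=8*7=56
after LSL r5, r1, #3: r5=56<<3=448
After step 9: r5 = 448.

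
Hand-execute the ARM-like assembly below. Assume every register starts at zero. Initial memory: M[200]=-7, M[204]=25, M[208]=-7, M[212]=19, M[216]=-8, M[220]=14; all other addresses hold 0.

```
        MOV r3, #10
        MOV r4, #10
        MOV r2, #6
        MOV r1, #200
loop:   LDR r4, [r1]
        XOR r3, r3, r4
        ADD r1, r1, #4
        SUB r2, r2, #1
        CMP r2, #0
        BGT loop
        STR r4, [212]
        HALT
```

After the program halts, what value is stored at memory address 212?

14

MOV r3, #10 → r3=10
MOV r4, #10 → r4=10
MOV r2, #6 → r2=6
MOV r1, #200 → r1=200
LDR r4, [r1] → r4=M[200]=-7
XOR r3, r3, r4 → r3=10^(-7)=-13
ADD r1, r1, #4 → r1=200+4=204
SUB r2, r2, #1 → r2=6-1=5
CMP r2, #0  (cmp 5,0)
BGT loop: taken
LDR r4, [r1] → r4=M[204]=25
XOR r3, r3, r4 → r3=(-13)^25=-22
ADD r1, r1, #4 → r1=204+4=208
SUB r2, r2, #1 → r2=5-1=4
CMP r2, #0  (cmp 4,0)
BGT loop: taken
LDR r4, [r1] → r4=M[208]=-7
XOR r3, r3, r4 → r3=(-22)^(-7)=19
ADD r1, r1, #4 → r1=208+4=212
SUB r2, r2, #1 → r2=4-1=3
CMP r2, #0  (cmp 3,0)
BGT loop: taken
LDR r4, [r1] → r4=M[212]=19
XOR r3, r3, r4 → r3=19^19=0
ADD r1, r1, #4 → r1=212+4=216
SUB r2, r2, #1 → r2=3-1=2
CMP r2, #0  (cmp 2,0)
BGT loop: taken
LDR r4, [r1] → r4=M[216]=-8
XOR r3, r3, r4 → r3=0^(-8)=-8
ADD r1, r1, #4 → r1=216+4=220
SUB r2, r2, #1 → r2=2-1=1
CMP r2, #0  (cmp 1,0)
BGT loop: taken
LDR r4, [r1] → r4=M[220]=14
XOR r3, r3, r4 → r3=(-8)^14=-10
ADD r1, r1, #4 → r1=220+4=224
SUB r2, r2, #1 → r2=1-1=0
CMP r2, #0  (cmp 0,0)
BGT loop: not taken
STR r4, [212] → M[212]=14
halt.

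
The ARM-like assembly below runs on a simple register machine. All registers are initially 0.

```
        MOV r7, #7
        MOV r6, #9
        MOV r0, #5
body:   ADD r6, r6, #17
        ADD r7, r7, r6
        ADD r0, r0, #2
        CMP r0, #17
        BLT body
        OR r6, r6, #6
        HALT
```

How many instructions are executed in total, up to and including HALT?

MOV r7, #7 → r7=7
MOV r6, #9 → r6=9
MOV r0, #5 → r0=5
ADD r6, r6, #17 → r6=9+17=26
ADD r7, r7, r6 → r7=7+26=33
ADD r0, r0, #2 → r0=5+2=7
CMP r0, #17  (cmp 7,17)
BLT body: taken
ADD r6, r6, #17 → r6=26+17=43
ADD r7, r7, r6 → r7=33+43=76
ADD r0, r0, #2 → r0=7+2=9
CMP r0, #17  (cmp 9,17)
BLT body: taken
ADD r6, r6, #17 → r6=43+17=60
ADD r7, r7, r6 → r7=76+60=136
ADD r0, r0, #2 → r0=9+2=11
CMP r0, #17  (cmp 11,17)
BLT body: taken
ADD r6, r6, #17 → r6=60+17=77
ADD r7, r7, r6 → r7=136+77=213
ADD r0, r0, #2 → r0=11+2=13
CMP r0, #17  (cmp 13,17)
BLT body: taken
ADD r6, r6, #17 → r6=77+17=94
ADD r7, r7, r6 → r7=213+94=307
ADD r0, r0, #2 → r0=13+2=15
CMP r0, #17  (cmp 15,17)
BLT body: taken
ADD r6, r6, #17 → r6=94+17=111
ADD r7, r7, r6 → r7=307+111=418
ADD r0, r0, #2 → r0=15+2=17
CMP r0, #17  (cmp 17,17)
BLT body: not taken
OR r6, r6, #6 → r6=111|6=111
halt.
Total executed instructions: 35.

35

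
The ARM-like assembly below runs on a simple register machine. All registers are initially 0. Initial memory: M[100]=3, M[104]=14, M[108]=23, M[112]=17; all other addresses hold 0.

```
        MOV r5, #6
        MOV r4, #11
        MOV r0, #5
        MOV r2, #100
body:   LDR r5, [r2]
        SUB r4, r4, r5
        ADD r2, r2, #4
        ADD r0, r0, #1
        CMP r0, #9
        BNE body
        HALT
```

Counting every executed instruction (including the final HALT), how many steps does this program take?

MOV r5, #6 → r5=6
MOV r4, #11 → r4=11
MOV r0, #5 → r0=5
MOV r2, #100 → r2=100
LDR r5, [r2] → r5=M[100]=3
SUB r4, r4, r5 → r4=11-3=8
ADD r2, r2, #4 → r2=100+4=104
ADD r0, r0, #1 → r0=5+1=6
CMP r0, #9  (cmp 6,9)
BNE body: taken
LDR r5, [r2] → r5=M[104]=14
SUB r4, r4, r5 → r4=8-14=-6
ADD r2, r2, #4 → r2=104+4=108
ADD r0, r0, #1 → r0=6+1=7
CMP r0, #9  (cmp 7,9)
BNE body: taken
LDR r5, [r2] → r5=M[108]=23
SUB r4, r4, r5 → r4=(-6)-23=-29
ADD r2, r2, #4 → r2=108+4=112
ADD r0, r0, #1 → r0=7+1=8
CMP r0, #9  (cmp 8,9)
BNE body: taken
LDR r5, [r2] → r5=M[112]=17
SUB r4, r4, r5 → r4=(-29)-17=-46
ADD r2, r2, #4 → r2=112+4=116
ADD r0, r0, #1 → r0=8+1=9
CMP r0, #9  (cmp 9,9)
BNE body: not taken
halt.
Total executed instructions: 29.

29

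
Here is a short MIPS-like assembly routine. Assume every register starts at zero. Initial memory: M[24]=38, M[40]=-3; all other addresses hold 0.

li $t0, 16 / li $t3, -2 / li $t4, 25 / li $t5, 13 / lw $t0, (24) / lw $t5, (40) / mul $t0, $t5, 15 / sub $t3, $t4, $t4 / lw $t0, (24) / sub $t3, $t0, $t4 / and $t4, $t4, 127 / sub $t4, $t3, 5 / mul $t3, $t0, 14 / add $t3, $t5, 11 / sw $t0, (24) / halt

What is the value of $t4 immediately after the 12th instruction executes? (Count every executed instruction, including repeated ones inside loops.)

8

$t0=16
$t3=-2
$t4=25
$t5=13
$t0=M[24]=38
$t5=M[40]=-3
$t0=(-3)*15=-45
$t3=25-25=0
$t0=M[24]=38
$t3=38-25=13
$t4=25&127=25
$t4=13-5=8
After step 12: $t4 = 8.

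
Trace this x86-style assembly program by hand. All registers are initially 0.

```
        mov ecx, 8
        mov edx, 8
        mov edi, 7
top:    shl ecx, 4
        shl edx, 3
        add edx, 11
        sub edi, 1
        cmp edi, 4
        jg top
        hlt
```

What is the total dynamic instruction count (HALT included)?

22

after mov ecx, 8: ecx=8
after mov edx, 8: edx=8
after mov edi, 7: edi=7
after shl ecx, 4: ecx=8<<4=128
after shl edx, 3: edx=8<<3=64
after add edx, 11: edx=64+11=75
after sub edi, 1: edi=7-1=6
cmp edi, 4  (cmp 6,4)
jg top: taken
after shl ecx, 4: ecx=128<<4=2048
after shl edx, 3: edx=75<<3=600
after add edx, 11: edx=600+11=611
after sub edi, 1: edi=6-1=5
cmp edi, 4  (cmp 5,4)
jg top: taken
after shl ecx, 4: ecx=2048<<4=32768
after shl edx, 3: edx=611<<3=4888
after add edx, 11: edx=4888+11=4899
after sub edi, 1: edi=5-1=4
cmp edi, 4  (cmp 4,4)
jg top: not taken
halt.
Total executed instructions: 22.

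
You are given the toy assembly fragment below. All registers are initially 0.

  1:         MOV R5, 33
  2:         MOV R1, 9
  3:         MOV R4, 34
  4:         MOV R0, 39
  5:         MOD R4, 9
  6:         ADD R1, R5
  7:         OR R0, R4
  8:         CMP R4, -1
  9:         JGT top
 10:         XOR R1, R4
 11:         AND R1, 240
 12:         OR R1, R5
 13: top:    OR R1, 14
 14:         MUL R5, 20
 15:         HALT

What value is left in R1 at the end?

46

R5=33
R1=9
R4=34
R0=39
R4=34%9=7
R1=9+33=42
R0=39|7=39
CMP R4, -1  (cmp 7,-1)
JGT top: taken
R1=42|14=46
R5=33*20=660
halt.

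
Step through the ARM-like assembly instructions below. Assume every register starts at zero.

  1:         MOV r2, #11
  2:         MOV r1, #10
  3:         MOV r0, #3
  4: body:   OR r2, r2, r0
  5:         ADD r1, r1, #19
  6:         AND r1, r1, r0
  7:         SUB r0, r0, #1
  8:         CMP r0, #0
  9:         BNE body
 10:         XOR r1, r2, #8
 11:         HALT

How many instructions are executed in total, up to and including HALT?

r2=11
r1=10
r0=3
r2=11|3=11
r1=10+19=29
r1=29&3=1
r0=3-1=2
CMP r0, #0  (cmp 2,0)
BNE body: taken
r2=11|2=11
r1=1+19=20
r1=20&2=0
r0=2-1=1
CMP r0, #0  (cmp 1,0)
BNE body: taken
r2=11|1=11
r1=0+19=19
r1=19&1=1
r0=1-1=0
CMP r0, #0  (cmp 0,0)
BNE body: not taken
r1=11^8=3
halt.
Total executed instructions: 23.

23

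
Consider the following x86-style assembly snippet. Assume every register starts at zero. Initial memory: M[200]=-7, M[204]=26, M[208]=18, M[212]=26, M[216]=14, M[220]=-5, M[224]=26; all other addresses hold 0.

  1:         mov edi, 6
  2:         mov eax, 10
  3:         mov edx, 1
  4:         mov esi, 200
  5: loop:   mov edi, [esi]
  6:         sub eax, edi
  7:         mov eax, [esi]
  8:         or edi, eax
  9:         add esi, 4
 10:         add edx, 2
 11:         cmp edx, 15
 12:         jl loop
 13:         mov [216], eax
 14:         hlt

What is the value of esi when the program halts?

228

edi=6
eax=10
edx=1
esi=200
edi=M[200]=-7
eax=10-(-7)=17
eax=M[200]=-7
edi=(-7)|(-7)=-7
esi=200+4=204
edx=1+2=3
cmp edx, 15  (cmp 3,15)
jl loop: taken
edi=M[204]=26
eax=(-7)-26=-33
eax=M[204]=26
edi=26|26=26
esi=204+4=208
edx=3+2=5
cmp edx, 15  (cmp 5,15)
jl loop: taken
edi=M[208]=18
eax=26-18=8
eax=M[208]=18
edi=18|18=18
esi=208+4=212
edx=5+2=7
cmp edx, 15  (cmp 7,15)
jl loop: taken
edi=M[212]=26
eax=18-26=-8
eax=M[212]=26
edi=26|26=26
esi=212+4=216
edx=7+2=9
cmp edx, 15  (cmp 9,15)
jl loop: taken
edi=M[216]=14
eax=26-14=12
eax=M[216]=14
edi=14|14=14
esi=216+4=220
edx=9+2=11
cmp edx, 15  (cmp 11,15)
jl loop: taken
edi=M[220]=-5
eax=14-(-5)=19
eax=M[220]=-5
edi=(-5)|(-5)=-5
esi=220+4=224
edx=11+2=13
cmp edx, 15  (cmp 13,15)
jl loop: taken
edi=M[224]=26
eax=(-5)-26=-31
eax=M[224]=26
edi=26|26=26
esi=224+4=228
edx=13+2=15
cmp edx, 15  (cmp 15,15)
jl loop: not taken
mov [216], eax → M[216]=26
halt.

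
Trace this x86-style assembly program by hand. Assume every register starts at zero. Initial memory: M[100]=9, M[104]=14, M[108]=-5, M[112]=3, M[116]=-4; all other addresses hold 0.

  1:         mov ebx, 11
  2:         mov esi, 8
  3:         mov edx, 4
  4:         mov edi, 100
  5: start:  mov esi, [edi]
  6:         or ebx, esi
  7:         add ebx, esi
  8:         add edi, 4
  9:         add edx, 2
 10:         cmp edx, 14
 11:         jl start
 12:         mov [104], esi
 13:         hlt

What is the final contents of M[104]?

-4

mov ebx, 11 → ebx=11
mov esi, 8 → esi=8
mov edx, 4 → edx=4
mov edi, 100 → edi=100
mov esi, [edi] → esi=M[100]=9
or ebx, esi → ebx=11|9=11
add ebx, esi → ebx=11+9=20
add edi, 4 → edi=100+4=104
add edx, 2 → edx=4+2=6
cmp edx, 14  (cmp 6,14)
jl start: taken
mov esi, [edi] → esi=M[104]=14
or ebx, esi → ebx=20|14=30
add ebx, esi → ebx=30+14=44
add edi, 4 → edi=104+4=108
add edx, 2 → edx=6+2=8
cmp edx, 14  (cmp 8,14)
jl start: taken
mov esi, [edi] → esi=M[108]=-5
or ebx, esi → ebx=44|(-5)=-1
add ebx, esi → ebx=(-1)+(-5)=-6
add edi, 4 → edi=108+4=112
add edx, 2 → edx=8+2=10
cmp edx, 14  (cmp 10,14)
jl start: taken
mov esi, [edi] → esi=M[112]=3
or ebx, esi → ebx=(-6)|3=-5
add ebx, esi → ebx=(-5)+3=-2
add edi, 4 → edi=112+4=116
add edx, 2 → edx=10+2=12
cmp edx, 14  (cmp 12,14)
jl start: taken
mov esi, [edi] → esi=M[116]=-4
or ebx, esi → ebx=(-2)|(-4)=-2
add ebx, esi → ebx=(-2)+(-4)=-6
add edi, 4 → edi=116+4=120
add edx, 2 → edx=12+2=14
cmp edx, 14  (cmp 14,14)
jl start: not taken
mov [104], esi → M[104]=-4
halt.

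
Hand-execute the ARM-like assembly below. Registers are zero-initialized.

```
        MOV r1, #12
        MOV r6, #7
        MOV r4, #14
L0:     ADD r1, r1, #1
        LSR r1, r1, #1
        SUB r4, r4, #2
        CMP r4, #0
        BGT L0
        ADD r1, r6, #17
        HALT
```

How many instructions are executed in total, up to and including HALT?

MOV r1, #12 → r1=12
MOV r6, #7 → r6=7
MOV r4, #14 → r4=14
ADD r1, r1, #1 → r1=12+1=13
LSR r1, r1, #1 → r1=13>>1=6
SUB r4, r4, #2 → r4=14-2=12
CMP r4, #0  (cmp 12,0)
BGT L0: taken
ADD r1, r1, #1 → r1=6+1=7
LSR r1, r1, #1 → r1=7>>1=3
SUB r4, r4, #2 → r4=12-2=10
CMP r4, #0  (cmp 10,0)
BGT L0: taken
ADD r1, r1, #1 → r1=3+1=4
LSR r1, r1, #1 → r1=4>>1=2
SUB r4, r4, #2 → r4=10-2=8
CMP r4, #0  (cmp 8,0)
BGT L0: taken
ADD r1, r1, #1 → r1=2+1=3
LSR r1, r1, #1 → r1=3>>1=1
SUB r4, r4, #2 → r4=8-2=6
CMP r4, #0  (cmp 6,0)
BGT L0: taken
ADD r1, r1, #1 → r1=1+1=2
LSR r1, r1, #1 → r1=2>>1=1
SUB r4, r4, #2 → r4=6-2=4
CMP r4, #0  (cmp 4,0)
BGT L0: taken
ADD r1, r1, #1 → r1=1+1=2
LSR r1, r1, #1 → r1=2>>1=1
SUB r4, r4, #2 → r4=4-2=2
CMP r4, #0  (cmp 2,0)
BGT L0: taken
ADD r1, r1, #1 → r1=1+1=2
LSR r1, r1, #1 → r1=2>>1=1
SUB r4, r4, #2 → r4=2-2=0
CMP r4, #0  (cmp 0,0)
BGT L0: not taken
ADD r1, r6, #17 → r1=7+17=24
halt.
Total executed instructions: 40.

40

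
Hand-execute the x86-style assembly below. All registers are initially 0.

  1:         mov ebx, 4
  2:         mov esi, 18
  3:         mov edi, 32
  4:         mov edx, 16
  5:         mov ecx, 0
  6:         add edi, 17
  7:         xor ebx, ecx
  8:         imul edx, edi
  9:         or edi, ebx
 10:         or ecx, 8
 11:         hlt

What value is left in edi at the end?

mov ebx, 4 → ebx=4
mov esi, 18 → esi=18
mov edi, 32 → edi=32
mov edx, 16 → edx=16
mov ecx, 0 → ecx=0
add edi, 17 → edi=32+17=49
xor ebx, ecx → ebx=4^0=4
imul edx, edi → edx=16*49=784
or edi, ebx → edi=49|4=53
or ecx, 8 → ecx=0|8=8
halt.

53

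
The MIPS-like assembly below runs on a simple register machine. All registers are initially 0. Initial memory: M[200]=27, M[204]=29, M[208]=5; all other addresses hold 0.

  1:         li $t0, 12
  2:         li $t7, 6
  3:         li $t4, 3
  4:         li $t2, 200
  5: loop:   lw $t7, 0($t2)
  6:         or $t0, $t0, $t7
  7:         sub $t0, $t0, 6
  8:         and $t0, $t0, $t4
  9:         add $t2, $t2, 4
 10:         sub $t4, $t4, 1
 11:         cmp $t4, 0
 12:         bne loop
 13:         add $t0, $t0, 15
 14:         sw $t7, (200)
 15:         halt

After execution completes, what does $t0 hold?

li $t0, 12 → $t0=12
li $t7, 6 → $t7=6
li $t4, 3 → $t4=3
li $t2, 200 → $t2=200
lw $t7, 0($t2) → $t7=M[200]=27
or $t0, $t0, $t7 → $t0=12|27=31
sub $t0, $t0, 6 → $t0=31-6=25
and $t0, $t0, $t4 → $t0=25&3=1
add $t2, $t2, 4 → $t2=200+4=204
sub $t4, $t4, 1 → $t4=3-1=2
cmp $t4, 0  (cmp 2,0)
bne loop: taken
lw $t7, 0($t2) → $t7=M[204]=29
or $t0, $t0, $t7 → $t0=1|29=29
sub $t0, $t0, 6 → $t0=29-6=23
and $t0, $t0, $t4 → $t0=23&2=2
add $t2, $t2, 4 → $t2=204+4=208
sub $t4, $t4, 1 → $t4=2-1=1
cmp $t4, 0  (cmp 1,0)
bne loop: taken
lw $t7, 0($t2) → $t7=M[208]=5
or $t0, $t0, $t7 → $t0=2|5=7
sub $t0, $t0, 6 → $t0=7-6=1
and $t0, $t0, $t4 → $t0=1&1=1
add $t2, $t2, 4 → $t2=208+4=212
sub $t4, $t4, 1 → $t4=1-1=0
cmp $t4, 0  (cmp 0,0)
bne loop: not taken
add $t0, $t0, 15 → $t0=1+15=16
sw $t7, (200) → M[200]=5
halt.

16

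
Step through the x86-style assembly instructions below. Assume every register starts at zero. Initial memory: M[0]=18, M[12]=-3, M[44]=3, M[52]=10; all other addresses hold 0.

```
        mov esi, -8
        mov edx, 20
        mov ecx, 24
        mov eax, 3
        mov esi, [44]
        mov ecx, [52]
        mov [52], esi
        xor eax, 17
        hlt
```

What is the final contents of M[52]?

after mov esi, -8: esi=-8
after mov edx, 20: edx=20
after mov ecx, 24: ecx=24
after mov eax, 3: eax=3
after mov esi, [44]: esi=M[44]=3
after mov ecx, [52]: ecx=M[52]=10
mov [52], esi → M[52]=3
after xor eax, 17: eax=3^17=18
halt.

3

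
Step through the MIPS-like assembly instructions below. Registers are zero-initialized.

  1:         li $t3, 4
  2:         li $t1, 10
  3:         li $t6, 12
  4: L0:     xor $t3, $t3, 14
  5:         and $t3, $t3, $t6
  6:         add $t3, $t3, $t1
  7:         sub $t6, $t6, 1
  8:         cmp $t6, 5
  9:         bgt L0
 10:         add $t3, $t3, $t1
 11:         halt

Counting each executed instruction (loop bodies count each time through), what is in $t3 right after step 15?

18

li $t3, 4 → $t3=4
li $t1, 10 → $t1=10
li $t6, 12 → $t6=12
xor $t3, $t3, 14 → $t3=4^14=10
and $t3, $t3, $t6 → $t3=10&12=8
add $t3, $t3, $t1 → $t3=8+10=18
sub $t6, $t6, 1 → $t6=12-1=11
cmp $t6, 5  (cmp 11,5)
bgt L0: taken
xor $t3, $t3, 14 → $t3=18^14=28
and $t3, $t3, $t6 → $t3=28&11=8
add $t3, $t3, $t1 → $t3=8+10=18
sub $t6, $t6, 1 → $t6=11-1=10
cmp $t6, 5  (cmp 10,5)
bgt L0: taken
After step 15: $t3 = 18.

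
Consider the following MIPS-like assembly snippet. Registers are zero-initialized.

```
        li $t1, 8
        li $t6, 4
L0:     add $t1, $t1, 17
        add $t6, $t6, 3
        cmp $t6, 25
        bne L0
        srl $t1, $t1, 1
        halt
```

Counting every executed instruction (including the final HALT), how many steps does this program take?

32

$t1=8
$t6=4
$t1=8+17=25
$t6=4+3=7
cmp $t6, 25  (cmp 7,25)
bne L0: taken
$t1=25+17=42
$t6=7+3=10
cmp $t6, 25  (cmp 10,25)
bne L0: taken
$t1=42+17=59
$t6=10+3=13
cmp $t6, 25  (cmp 13,25)
bne L0: taken
$t1=59+17=76
$t6=13+3=16
cmp $t6, 25  (cmp 16,25)
bne L0: taken
$t1=76+17=93
$t6=16+3=19
cmp $t6, 25  (cmp 19,25)
bne L0: taken
$t1=93+17=110
$t6=19+3=22
cmp $t6, 25  (cmp 22,25)
bne L0: taken
$t1=110+17=127
$t6=22+3=25
cmp $t6, 25  (cmp 25,25)
bne L0: not taken
$t1=127>>1=63
halt.
Total executed instructions: 32.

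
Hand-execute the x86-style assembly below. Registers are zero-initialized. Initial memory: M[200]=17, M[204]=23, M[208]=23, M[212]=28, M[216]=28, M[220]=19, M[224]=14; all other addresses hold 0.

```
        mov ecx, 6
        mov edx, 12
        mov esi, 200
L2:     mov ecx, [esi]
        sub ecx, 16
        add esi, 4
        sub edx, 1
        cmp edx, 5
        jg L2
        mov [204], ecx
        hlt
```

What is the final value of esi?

mov ecx, 6 → ecx=6
mov edx, 12 → edx=12
mov esi, 200 → esi=200
mov ecx, [esi] → ecx=M[200]=17
sub ecx, 16 → ecx=17-16=1
add esi, 4 → esi=200+4=204
sub edx, 1 → edx=12-1=11
cmp edx, 5  (cmp 11,5)
jg L2: taken
mov ecx, [esi] → ecx=M[204]=23
sub ecx, 16 → ecx=23-16=7
add esi, 4 → esi=204+4=208
sub edx, 1 → edx=11-1=10
cmp edx, 5  (cmp 10,5)
jg L2: taken
mov ecx, [esi] → ecx=M[208]=23
sub ecx, 16 → ecx=23-16=7
add esi, 4 → esi=208+4=212
sub edx, 1 → edx=10-1=9
cmp edx, 5  (cmp 9,5)
jg L2: taken
mov ecx, [esi] → ecx=M[212]=28
sub ecx, 16 → ecx=28-16=12
add esi, 4 → esi=212+4=216
sub edx, 1 → edx=9-1=8
cmp edx, 5  (cmp 8,5)
jg L2: taken
mov ecx, [esi] → ecx=M[216]=28
sub ecx, 16 → ecx=28-16=12
add esi, 4 → esi=216+4=220
sub edx, 1 → edx=8-1=7
cmp edx, 5  (cmp 7,5)
jg L2: taken
mov ecx, [esi] → ecx=M[220]=19
sub ecx, 16 → ecx=19-16=3
add esi, 4 → esi=220+4=224
sub edx, 1 → edx=7-1=6
cmp edx, 5  (cmp 6,5)
jg L2: taken
mov ecx, [esi] → ecx=M[224]=14
sub ecx, 16 → ecx=14-16=-2
add esi, 4 → esi=224+4=228
sub edx, 1 → edx=6-1=5
cmp edx, 5  (cmp 5,5)
jg L2: not taken
mov [204], ecx → M[204]=-2
halt.

228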